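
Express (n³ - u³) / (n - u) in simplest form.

n² + n*u + u²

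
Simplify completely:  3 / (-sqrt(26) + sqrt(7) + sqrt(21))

(-3*sqrt(26) + 18*sqrt(21) + 60*sqrt(7) + 21*sqrt(78))/292

Group as (sqrt(7) + sqrt(21)) - sqrt(26); multiply by (sqrt(7) + sqrt(21)) + sqrt(26), then rationalise the remaining surd.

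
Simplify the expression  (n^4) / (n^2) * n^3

Quotient: n^2
Multiply by n^3: add exponents.

n^5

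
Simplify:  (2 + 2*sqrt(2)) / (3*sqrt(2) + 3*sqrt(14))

(-2 - sqrt(2) + sqrt(14) + 2*sqrt(7))/18

Multiply numerator and denominator by -3*sqrt(14) + 3*sqrt(2).
Denominator becomes -108; numerator becomes -12*sqrt(7) - 6*sqrt(14) + 6*sqrt(2) + 12.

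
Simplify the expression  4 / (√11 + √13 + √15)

(-8*√2145 + 36*√15 + 52*√13 + 68*√11)/491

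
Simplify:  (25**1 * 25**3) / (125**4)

25**1 = 5**2; 25**3 = 5**6; 125**4 = 5**12
Combine exponents: 5**(-4)

5**(-4)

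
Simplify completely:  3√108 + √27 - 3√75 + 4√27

3√108 = 18*√3; √27 = 3*√3; 3√75 = 15*√3; 4√27 = 12*√3
Combine: (18 + 3 - 15 + 12)·√3 = 18*√3

18*√3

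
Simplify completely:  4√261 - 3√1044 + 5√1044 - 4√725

4√261 = 12*√29; 3√1044 = 18*√29; 5√1044 = 30*√29; 4√725 = 20*√29
Combine: (12 - 18 + 30 - 20)·√29 = 4*√29

4*√29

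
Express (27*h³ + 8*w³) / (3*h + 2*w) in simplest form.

(2*w)^3 + (3*h)^3 = (3*h + 2*w)(9*h² - 6*h*w + 4*w²).

9*h² - 6*h*w + 4*w²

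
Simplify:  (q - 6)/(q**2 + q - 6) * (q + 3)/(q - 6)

Factor: q**2 + q - 6 = (q + 3)*(q - 2)
Cancel the common factors (q - 6), (q + 3).

1/(q - 2)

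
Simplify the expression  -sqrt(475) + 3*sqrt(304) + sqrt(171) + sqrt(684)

16*sqrt(19)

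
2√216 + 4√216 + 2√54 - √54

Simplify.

39*√6

2√216 = 12*√6; 4√216 = 24*√6; 2√54 = 6*√6; √54 = 3*√6
Combine: (12 + 24 + 6 - 3)·√6 = 39*√6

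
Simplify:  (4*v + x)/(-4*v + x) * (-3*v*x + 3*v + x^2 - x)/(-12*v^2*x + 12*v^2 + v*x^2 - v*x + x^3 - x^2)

1/(-4*v + x)

Factor: -3*v*x + 3*v + x^2 - x = (-3*v + x)*(x - 1);  -12*v^2*x + 12*v^2 + v*x^2 - v*x + x^3 - x^2 = (4*v + x)*(x - 1)*(-3*v + x)
Cancel the common factors (4*v + x), (x - 1), (-3*v + x).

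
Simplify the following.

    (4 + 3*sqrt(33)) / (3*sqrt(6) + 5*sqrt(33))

(-27*sqrt(22) - 12*sqrt(6) + 20*sqrt(33) + 495)/771

Multiply numerator and denominator by -3*sqrt(6) + 5*sqrt(33).
Denominator becomes 771; numerator becomes -27*sqrt(22) - 12*sqrt(6) + 20*sqrt(33) + 495.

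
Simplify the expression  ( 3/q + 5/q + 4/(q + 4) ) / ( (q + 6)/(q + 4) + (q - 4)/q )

(6*q + 16)/(q^2 + 3*q - 8)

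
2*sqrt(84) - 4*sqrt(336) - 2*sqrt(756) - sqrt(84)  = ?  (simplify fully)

2*sqrt(84) = 4*sqrt(21); 4*sqrt(336) = 16*sqrt(21); 2*sqrt(756) = 12*sqrt(21); sqrt(84) = 2*sqrt(21)
Combine: (4 - 16 - 12 - 2)·sqrt(21) = -26*sqrt(21)

-26*sqrt(21)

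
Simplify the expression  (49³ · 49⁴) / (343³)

49³ = 7^6; 49⁴ = 7^8; 343³ = 7^9
Combine exponents: 7^5

7^5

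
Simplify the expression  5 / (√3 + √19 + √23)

Group as (√19 + √23) + √3; multiply by (√19 + √23) - √3, then rationalise the remaining surd.

(-10*√1311 - 5*√23 + 35*√19 + 195*√3)/227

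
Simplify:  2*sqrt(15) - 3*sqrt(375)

2*sqrt(15) = 2*sqrt(15); 3*sqrt(375) = 15*sqrt(15)
Combine: (2 - 15)·sqrt(15) = -13*sqrt(15)

-13*sqrt(15)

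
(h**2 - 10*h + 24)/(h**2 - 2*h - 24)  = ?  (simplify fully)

(h - 4)/(h + 4)

Factor: h**2 - 10*h + 24 = (h - 4)*(h - 6);  h**2 - 2*h - 24 = (h - 6)*(h + 4)
Cancel the common factor (h - 6).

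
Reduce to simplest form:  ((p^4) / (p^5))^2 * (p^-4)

p^(-6)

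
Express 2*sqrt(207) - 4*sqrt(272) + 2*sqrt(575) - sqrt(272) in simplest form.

-20*sqrt(17) + 16*sqrt(23)

2*sqrt(207) = 6*sqrt(23); 4*sqrt(272) = 16*sqrt(17); 2*sqrt(575) = 10*sqrt(23); sqrt(272) = 4*sqrt(17)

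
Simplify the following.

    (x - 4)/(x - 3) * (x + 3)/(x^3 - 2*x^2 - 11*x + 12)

1/(x^2 - 4*x + 3)

Factor: x^3 - 2*x^2 - 11*x + 12 = (x - 1)*(x - 4)*(x + 3)
Cancel the common factors (x - 4), (x + 3).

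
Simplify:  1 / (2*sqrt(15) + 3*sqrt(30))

Multiply numerator and denominator by -3*sqrt(30) + 2*sqrt(15).
Denominator becomes -210; numerator becomes -3*sqrt(30) + 2*sqrt(15).

(-2*sqrt(15) + 3*sqrt(30))/210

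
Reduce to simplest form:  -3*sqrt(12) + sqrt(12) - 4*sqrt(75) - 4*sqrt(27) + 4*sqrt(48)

3*sqrt(12) = 6*sqrt(3); sqrt(12) = 2*sqrt(3); 4*sqrt(75) = 20*sqrt(3); 4*sqrt(27) = 12*sqrt(3); 4*sqrt(48) = 16*sqrt(3)
Combine: (-6 + 2 - 20 - 12 + 16)·sqrt(3) = -20*sqrt(3)

-20*sqrt(3)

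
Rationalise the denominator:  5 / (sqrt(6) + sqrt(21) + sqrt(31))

Group as (sqrt(6) + sqrt(21)) + sqrt(31); multiply by (sqrt(6) + sqrt(21)) - sqrt(31), then rationalise the remaining surd.

(-15*sqrt(434) - 10*sqrt(31) + 40*sqrt(21) + 115*sqrt(6))/244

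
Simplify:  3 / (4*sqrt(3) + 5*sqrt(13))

Multiply numerator and denominator by -5*sqrt(13) + 4*sqrt(3).
Denominator becomes -277; numerator becomes -15*sqrt(13) + 12*sqrt(3).

(-12*sqrt(3) + 15*sqrt(13))/277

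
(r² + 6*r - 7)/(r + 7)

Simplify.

r - 1

Factor: r² + 6*r - 7 = (r - 1)·(r + 7)
Cancel the common factor (r + 7).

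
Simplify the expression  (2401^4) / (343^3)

2401^4 = 7^16; 343^3 = 7^9
Combine exponents: 7^7

7^7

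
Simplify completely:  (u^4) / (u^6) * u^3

Quotient: (u^-2)
Multiply by u^3: add exponents.

u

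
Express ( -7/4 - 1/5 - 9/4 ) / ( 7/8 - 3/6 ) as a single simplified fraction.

Numerator: -7/4 - 1/5 - 9/4 = -21/5
Denominator: 7/8 - 3/6 = 3/8
Divide: (-21/5) · (8/3) = -56/5

-56/5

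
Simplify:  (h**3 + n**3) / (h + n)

n**3 + h**3 = (h + n)(h**2 - h*n + n**2).

h**2 - h*n + n**2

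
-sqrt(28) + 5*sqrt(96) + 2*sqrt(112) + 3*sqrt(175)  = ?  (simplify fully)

sqrt(28) = 2*sqrt(7); 5*sqrt(96) = 20*sqrt(6); 2*sqrt(112) = 8*sqrt(7); 3*sqrt(175) = 15*sqrt(7)

20*sqrt(6) + 21*sqrt(7)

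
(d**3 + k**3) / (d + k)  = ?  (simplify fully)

d**2 - d*k + k**2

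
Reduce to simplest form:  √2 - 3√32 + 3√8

√2 = √2; 3√32 = 12*√2; 3√8 = 6*√2
Combine: (1 - 12 + 6)·√2 = -5*√2

-5*√2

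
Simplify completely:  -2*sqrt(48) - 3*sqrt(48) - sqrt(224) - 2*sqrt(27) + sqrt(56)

2*sqrt(48) = 8*sqrt(3); 3*sqrt(48) = 12*sqrt(3); sqrt(224) = 4*sqrt(14); 2*sqrt(27) = 6*sqrt(3); sqrt(56) = 2*sqrt(14)

-26*sqrt(3) - 2*sqrt(14)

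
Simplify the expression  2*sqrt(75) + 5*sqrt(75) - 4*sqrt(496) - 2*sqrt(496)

-24*sqrt(31) + 35*sqrt(3)

2*sqrt(75) = 10*sqrt(3); 5*sqrt(75) = 25*sqrt(3); 4*sqrt(496) = 16*sqrt(31); 2*sqrt(496) = 8*sqrt(31)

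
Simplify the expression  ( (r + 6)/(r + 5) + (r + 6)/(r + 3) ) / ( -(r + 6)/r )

(-2*r**2 - 8*r)/(r**2 + 8*r + 15)

Numerator: (r + 6)/(r + 5) + (r + 6)/(r + 3) = (2*r**2 + 20*r + 48)/(r**2 + 8*r + 15)
Denominator: -(r + 6)/r = (-r - 6)/r
Divide: ((2*r**2 + 20*r + 48)/(r**2 + 8*r + 15)) · (r/(-r - 6)) = (-2*r**2 - 8*r)/(r**2 + 8*r + 15)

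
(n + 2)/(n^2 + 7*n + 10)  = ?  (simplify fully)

Factor: n^2 + 7*n + 10 = (n + 2)*(n + 5)
Cancel the common factor (n + 2).

1/(n + 5)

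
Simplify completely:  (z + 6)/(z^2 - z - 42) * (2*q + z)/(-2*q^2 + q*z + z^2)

Factor: z^2 - z - 42 = (z - 7)*(z + 6);  -2*q^2 + q*z + z^2 = (2*q + z)*(-q + z)
Cancel the common factors (2*q + z), (z + 6).

1/(-q*z + 7*q + z^2 - 7*z)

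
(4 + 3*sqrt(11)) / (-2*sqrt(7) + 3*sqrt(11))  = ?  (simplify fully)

(8*sqrt(7) + 12*sqrt(11) + 6*sqrt(77) + 99)/71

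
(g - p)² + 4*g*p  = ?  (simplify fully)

(g + p)²

Expanding gives g² + 2*g*p + p², a perfect square.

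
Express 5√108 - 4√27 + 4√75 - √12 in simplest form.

36*√3

5√108 = 30*√3; 4√27 = 12*√3; 4√75 = 20*√3; √12 = 2*√3
Combine: (30 - 12 + 20 - 2)·√3 = 36*√3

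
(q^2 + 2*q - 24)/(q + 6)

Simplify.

q - 4

Factor: q^2 + 2*q - 24 = (q - 4)*(q + 6)
Cancel the common factor (q + 6).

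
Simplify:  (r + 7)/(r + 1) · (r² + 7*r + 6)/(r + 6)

r + 7

Factor: r² + 7*r + 6 = (r + 1)·(r + 6)
Cancel the common factors (r + 1), (r + 6).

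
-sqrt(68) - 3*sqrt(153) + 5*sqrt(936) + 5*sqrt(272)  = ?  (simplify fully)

9*sqrt(17) + 30*sqrt(26)

sqrt(68) = 2*sqrt(17); 3*sqrt(153) = 9*sqrt(17); 5*sqrt(936) = 30*sqrt(26); 5*sqrt(272) = 20*sqrt(17)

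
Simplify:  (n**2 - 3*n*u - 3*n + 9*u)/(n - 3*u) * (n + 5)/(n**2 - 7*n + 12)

Factor: n**2 - 3*n*u - 3*n + 9*u = (n - 3)*(n - 3*u);  n**2 - 7*n + 12 = (n - 4)*(n - 3)
Cancel the common factors (n - 3*u), (n - 3).

(n + 5)/(n - 4)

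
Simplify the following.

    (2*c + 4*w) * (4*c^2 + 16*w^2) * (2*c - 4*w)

16*c^4 - 256*w^4

Telescope via difference of squares: ((2*c)+(4*w))((2*c)-(4*w)) = 4*c^2 - 16*w^2, then repeat with the next factor.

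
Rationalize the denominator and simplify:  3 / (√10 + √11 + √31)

Group as (√11 + √31) + √10; multiply by (√11 + √31) - √10, then rationalise the remaining surd.

(-3*√3410 - 15*√31 + 45*√11 + 48*√10)/170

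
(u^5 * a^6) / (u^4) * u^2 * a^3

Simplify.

Quotient: u^1 * a^6
Multiply by u^2 * a^3: add exponents.

a^9*u^3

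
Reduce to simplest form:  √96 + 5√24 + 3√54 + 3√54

32*√6

√96 = 4*√6; 5√24 = 10*√6; 3√54 = 9*√6; 3√54 = 9*√6
Combine: (4 + 10 + 9 + 9)·√6 = 32*√6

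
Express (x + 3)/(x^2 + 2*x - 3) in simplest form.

Factor: x^2 + 2*x - 3 = (x - 1)*(x + 3)
Cancel the common factor (x + 3).

1/(x - 1)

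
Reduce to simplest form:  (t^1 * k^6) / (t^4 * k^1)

k^5/t^3

Quotient: (t^-3) * k^5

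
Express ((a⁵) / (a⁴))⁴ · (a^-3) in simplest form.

Inside the bracket: a¹
Raise to the power 4: a⁴
Multiply by (a^-3): add exponents.

a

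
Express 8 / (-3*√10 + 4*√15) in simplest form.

(12*√10 + 16*√15)/75

Multiply numerator and denominator by 3*√10 + 4*√15.
Denominator becomes 150; numerator becomes 24*√10 + 32*√15.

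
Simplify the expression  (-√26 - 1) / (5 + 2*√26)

Multiply numerator and denominator by -2*√26 + 5.
Denominator becomes -79; numerator becomes -3*√26 + 47.

(-47 + 3*√26)/79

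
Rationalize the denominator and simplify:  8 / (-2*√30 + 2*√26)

Multiply numerator and denominator by 2*√26 + 2*√30.
Denominator becomes -16; numerator becomes 16*√26 + 16*√30.

-√30 - √26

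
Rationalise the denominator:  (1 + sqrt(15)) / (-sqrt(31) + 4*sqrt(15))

Multiply numerator and denominator by sqrt(31) + 4*sqrt(15).
Denominator becomes 209; numerator becomes sqrt(31) + 4*sqrt(15) + sqrt(465) + 60.

(sqrt(31) + 4*sqrt(15) + sqrt(465) + 60)/209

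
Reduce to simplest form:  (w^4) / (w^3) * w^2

w^3

Quotient: w^1
Multiply by w^2: add exponents.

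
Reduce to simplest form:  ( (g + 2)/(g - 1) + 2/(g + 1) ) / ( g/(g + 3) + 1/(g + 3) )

(g**3 + 8*g**2 + 15*g)/(g**3 + g**2 - g - 1)

Numerator: (g + 2)/(g - 1) + 2/(g + 1) = (g**2 + 5*g)/(g**2 - 1)
Denominator: g/(g + 3) + 1/(g + 3) = (g + 1)/(g + 3)
Divide: ((g**2 + 5*g)/(g**2 - 1)) · ((g + 3)/(g + 1)) = (g**3 + 8*g**2 + 15*g)/(g**3 + g**2 - g - 1)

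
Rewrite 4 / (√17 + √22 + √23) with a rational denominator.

(-√8602 + 8*√23 + 9*√22 + 14*√17)/155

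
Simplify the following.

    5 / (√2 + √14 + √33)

Group as (√14 + √33) + √2; multiply by (√14 + √33) - √2, then rationalise the remaining surd.

(-105*√14 - 225*√2 + 20*√231 + 85*√33)/177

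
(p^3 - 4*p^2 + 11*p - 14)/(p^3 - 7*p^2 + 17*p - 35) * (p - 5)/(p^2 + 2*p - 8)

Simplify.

Factor: p^3 - 4*p^2 + 11*p - 14 = (p - 2)*(p^2 - 2*p + 7);  p^3 - 7*p^2 + 17*p - 35 = (p^2 - 2*p + 7)*(p - 5);  p^2 + 2*p - 8 = (p - 2)*(p + 4)
Cancel the common factors (p^2 - 2*p + 7), (p - 2), (p - 5).

1/(p + 4)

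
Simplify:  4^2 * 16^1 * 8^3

2^17

4^2 = 2^4; 16^1 = 2^4; 8^3 = 2^9
Combine exponents: 2^17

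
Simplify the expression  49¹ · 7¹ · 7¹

7^4

49¹ = 7^2; 7¹ = 7^1; 7¹ = 7^1
Combine exponents: 7^4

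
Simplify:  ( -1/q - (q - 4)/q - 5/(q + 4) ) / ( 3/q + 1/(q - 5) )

(-q³ - q² + 42*q - 60)/(4*q² + q - 60)

Numerator: -1/q - (q - 4)/q - 5/(q + 4) = (-q² - 6*q + 12)/(q² + 4*q)
Denominator: 3/q + 1/(q - 5) = (4*q - 15)/(q² - 5*q)
Divide: ((-q² - 6*q + 12)/(q² + 4*q)) · ((q² - 5*q)/(4*q - 15)) = (-q³ - q² + 42*q - 60)/(4*q² + q - 60)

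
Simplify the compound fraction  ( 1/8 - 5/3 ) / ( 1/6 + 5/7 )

Numerator: 1/8 - 5/3 = -37/24
Denominator: 1/6 + 5/7 = 37/42
Divide: (-37/24) · (42/37) = -7/4

-7/4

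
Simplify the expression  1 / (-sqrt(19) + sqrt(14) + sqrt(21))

(-8*sqrt(19) + 6*sqrt(21) + 13*sqrt(14) + 7*sqrt(114))/460

Group as (sqrt(14) + sqrt(21)) - sqrt(19); multiply by (sqrt(14) + sqrt(21)) + sqrt(19), then rationalise the remaining surd.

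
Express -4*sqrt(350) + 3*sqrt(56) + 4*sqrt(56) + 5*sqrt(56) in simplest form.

4*sqrt(14)

4*sqrt(350) = 20*sqrt(14); 3*sqrt(56) = 6*sqrt(14); 4*sqrt(56) = 8*sqrt(14); 5*sqrt(56) = 10*sqrt(14)
Combine: (-20 + 6 + 8 + 10)·sqrt(14) = 4*sqrt(14)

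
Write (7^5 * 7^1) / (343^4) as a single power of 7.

7^(-6)

7^5 = 7^5; 7^1 = 7^1; 343^4 = 7^12
Combine exponents: 7^(-6)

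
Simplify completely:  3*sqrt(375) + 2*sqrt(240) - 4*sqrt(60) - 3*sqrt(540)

3*sqrt(375) = 15*sqrt(15); 2*sqrt(240) = 8*sqrt(15); 4*sqrt(60) = 8*sqrt(15); 3*sqrt(540) = 18*sqrt(15)
Combine: (15 + 8 - 8 - 18)·sqrt(15) = -3*sqrt(15)

-3*sqrt(15)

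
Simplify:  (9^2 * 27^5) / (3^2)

9^2 = 3^4; 27^5 = 3^15; 3^2 = 3^2
Combine exponents: 3^17

3^17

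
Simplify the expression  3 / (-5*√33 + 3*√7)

Multiply numerator and denominator by 3*√7 + 5*√33.
Denominator becomes -762; numerator becomes 9*√7 + 15*√33.

(-5*√33 - 3*√7)/254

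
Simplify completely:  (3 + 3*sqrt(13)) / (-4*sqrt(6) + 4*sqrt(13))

Multiply numerator and denominator by 4*sqrt(6) + 4*sqrt(13).
Denominator becomes 112; numerator becomes 12*sqrt(6) + 12*sqrt(13) + 12*sqrt(78) + 156.

(3*sqrt(6) + 3*sqrt(13) + 3*sqrt(78) + 39)/28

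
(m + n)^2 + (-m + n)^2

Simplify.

Write as f(n,m) + f(n,-m) and expand.

2*m^2 + 2*n^2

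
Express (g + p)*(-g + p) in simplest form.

(p)^2 - (g)^2 = -g^2 + p^2.

-g^2 + p^2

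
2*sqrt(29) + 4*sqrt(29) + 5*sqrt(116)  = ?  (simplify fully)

2*sqrt(29) = 2*sqrt(29); 4*sqrt(29) = 4*sqrt(29); 5*sqrt(116) = 10*sqrt(29)
Combine: (2 + 4 + 10)·sqrt(29) = 16*sqrt(29)

16*sqrt(29)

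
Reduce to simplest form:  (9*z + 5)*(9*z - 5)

Product of conjugates: (P+Q)(P-Q) = P^2 - Q^2.

81*z^2 - 25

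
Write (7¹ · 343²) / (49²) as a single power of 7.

7¹ = 7^1; 343² = 7^6; 49² = 7^4
Combine exponents: 7^3

7^3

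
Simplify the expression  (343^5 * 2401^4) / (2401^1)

343^5 = 7^15; 2401^4 = 7^16; 2401^1 = 7^4
Combine exponents: 7^27

7^27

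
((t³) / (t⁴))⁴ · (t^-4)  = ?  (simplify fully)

t^(-8)

Inside the bracket: (t^-1)
Raise to the power 4: (t^-4)
Multiply by (t^-4): add exponents.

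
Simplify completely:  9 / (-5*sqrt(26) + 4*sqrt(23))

Multiply numerator and denominator by 4*sqrt(23) + 5*sqrt(26).
Denominator becomes -282; numerator becomes 36*sqrt(23) + 45*sqrt(26).

(-15*sqrt(26) - 12*sqrt(23))/94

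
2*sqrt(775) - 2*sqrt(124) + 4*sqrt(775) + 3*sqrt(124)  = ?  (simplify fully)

2*sqrt(775) = 10*sqrt(31); 2*sqrt(124) = 4*sqrt(31); 4*sqrt(775) = 20*sqrt(31); 3*sqrt(124) = 6*sqrt(31)
Combine: (10 - 4 + 20 + 6)·sqrt(31) = 32*sqrt(31)

32*sqrt(31)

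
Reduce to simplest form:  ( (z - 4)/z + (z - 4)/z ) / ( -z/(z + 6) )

(-2*z² - 4*z + 48)/z²

Numerator: (z - 4)/z + (z - 4)/z = (2*z - 8)/z
Denominator: -z/(z + 6) = -z/(z + 6)
Divide: ((2*z - 8)/z) · (-(z + 6)/z) = (-2*z² - 4*z + 48)/z²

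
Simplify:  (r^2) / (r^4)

r^(-2)

Quotient: (r^-2)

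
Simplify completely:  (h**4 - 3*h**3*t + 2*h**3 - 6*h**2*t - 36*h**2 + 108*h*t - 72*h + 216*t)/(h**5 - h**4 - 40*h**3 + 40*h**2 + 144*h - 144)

Factor: h**4 - 3*h**3*t + 2*h**3 - 6*h**2*t - 36*h**2 + 108*h*t - 72*h + 216*t = (h + 6)*(h + 2)*(h - 3*t)*(h - 6);  h**5 - h**4 - 40*h**3 + 40*h**2 + 144*h - 144 = (h + 2)*(h - 6)*(h - 1)*(h + 6)*(h - 2)
Cancel the common factors (h + 2), (h + 6), (h - 6).

(h - 3*t)/(h**2 - 3*h + 2)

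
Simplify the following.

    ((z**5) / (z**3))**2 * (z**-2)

Inside the bracket: z**2
Raise to the power 2: z**4
Multiply by (z**-2): add exponents.

z**2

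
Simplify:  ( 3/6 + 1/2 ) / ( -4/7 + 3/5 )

35

Numerator: 3/6 + 1/2 = 1
Denominator: -4/7 + 3/5 = 1/35
Divide: (1) · (35) = 35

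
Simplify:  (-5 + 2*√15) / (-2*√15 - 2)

Multiply numerator and denominator by -2 + 2*√15.
Denominator becomes -56; numerator becomes -14*√15 + 70.

(-5 + √15)/4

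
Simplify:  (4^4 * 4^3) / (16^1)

4^4 = 2^8; 4^3 = 2^6; 16^1 = 2^4
Combine exponents: 2^10

2^10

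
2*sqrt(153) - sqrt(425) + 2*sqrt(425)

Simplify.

2*sqrt(153) = 6*sqrt(17); sqrt(425) = 5*sqrt(17); 2*sqrt(425) = 10*sqrt(17)
Combine: (6 - 5 + 10)·sqrt(17) = 11*sqrt(17)

11*sqrt(17)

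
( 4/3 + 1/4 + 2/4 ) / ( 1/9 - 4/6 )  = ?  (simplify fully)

Numerator: 4/3 + 1/4 + 2/4 = 25/12
Denominator: 1/9 - 4/6 = -5/9
Divide: (25/12) · (-9/5) = -15/4

-15/4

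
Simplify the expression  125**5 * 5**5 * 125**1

125**5 = 5**15; 5**5 = 5**5; 125**1 = 5**3
Combine exponents: 5**23

5**23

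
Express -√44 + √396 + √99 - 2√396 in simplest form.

-5*√11

√44 = 2*√11; √396 = 6*√11; √99 = 3*√11; 2√396 = 12*√11
Combine: (-2 + 6 + 3 - 12)·√11 = -5*√11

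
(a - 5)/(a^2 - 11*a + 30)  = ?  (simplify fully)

1/(a - 6)

Factor: a^2 - 11*a + 30 = (a - 6)*(a - 5)
Cancel the common factor (a - 5).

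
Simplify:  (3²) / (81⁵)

3^(-18)

3² = 3^2; 81⁵ = 3^20
Combine exponents: 3^(-18)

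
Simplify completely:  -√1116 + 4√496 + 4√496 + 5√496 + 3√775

61*√31

√1116 = 6*√31; 4√496 = 16*√31; 4√496 = 16*√31; 5√496 = 20*√31; 3√775 = 15*√31
Combine: (-6 + 16 + 16 + 20 + 15)·√31 = 61*√31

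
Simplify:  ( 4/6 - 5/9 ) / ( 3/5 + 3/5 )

5/54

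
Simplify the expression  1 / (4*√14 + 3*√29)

(-4*√14 + 3*√29)/37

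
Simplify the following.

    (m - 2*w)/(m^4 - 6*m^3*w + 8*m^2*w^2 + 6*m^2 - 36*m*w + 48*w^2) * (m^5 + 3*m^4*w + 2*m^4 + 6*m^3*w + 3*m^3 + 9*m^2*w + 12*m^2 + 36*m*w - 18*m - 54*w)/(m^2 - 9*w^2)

Factor: m^4 - 6*m^3*w + 8*m^2*w^2 + 6*m^2 - 36*m*w + 48*w^2 = (m - 4*w)*(m^2 + 6)*(m - 2*w);  m^5 + 3*m^4*w + 2*m^4 + 6*m^3*w + 3*m^3 + 9*m^2*w + 12*m^2 + 36*m*w - 18*m - 54*w = (m + 3)*(m^2 + 6)*(m + 3*w)*(m - 1);  m^2 - 9*w^2 = (m + 3*w)*(m - 3*w)
Cancel the common factors (m^2 + 6), (m + 3*w), (m - 2*w).

(m^2 + 2*m - 3)/(m^2 - 7*m*w + 12*w^2)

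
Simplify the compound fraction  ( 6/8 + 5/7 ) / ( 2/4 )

41/14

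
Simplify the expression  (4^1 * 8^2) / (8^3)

4^1 = 2^2; 8^2 = 2^6; 8^3 = 2^9
Combine exponents: 2^(-1)

2^(-1)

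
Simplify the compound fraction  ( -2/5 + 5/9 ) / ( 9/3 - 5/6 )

Numerator: -2/5 + 5/9 = 7/45
Denominator: 9/3 - 5/6 = 13/6
Divide: (7/45) · (6/13) = 14/195

14/195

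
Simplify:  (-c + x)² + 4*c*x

After expansion: c² + 2*c*x + x² — a perfect-square trinomial.

(c + x)²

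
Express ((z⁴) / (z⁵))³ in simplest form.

Inside the bracket: (z^-1)
Raise to the power 3: (z^-3)

z^(-3)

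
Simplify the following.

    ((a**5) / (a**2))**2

a**6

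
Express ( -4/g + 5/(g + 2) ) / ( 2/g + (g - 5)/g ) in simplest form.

(g - 8)/(g^2 - g - 6)

Numerator: -4/g + 5/(g + 2) = (g - 8)/(g^2 + 2*g)
Denominator: 2/g + (g - 5)/g = (g - 3)/g
Divide: ((g - 8)/(g^2 + 2*g)) · (g/(g - 3)) = (g - 8)/(g^2 - g - 6)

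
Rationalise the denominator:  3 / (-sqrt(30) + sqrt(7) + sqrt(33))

Group as (sqrt(7) + sqrt(33)) - sqrt(30); multiply by (sqrt(7) + sqrt(33)) + sqrt(30), then rationalise the remaining surd.

(-15*sqrt(30) + 6*sqrt(33) + 84*sqrt(7) + 9*sqrt(770))/412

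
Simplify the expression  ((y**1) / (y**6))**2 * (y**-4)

y**(-14)

Inside the bracket: (y**-5)
Raise to the power 2: (y**-10)
Multiply by (y**-4): add exponents.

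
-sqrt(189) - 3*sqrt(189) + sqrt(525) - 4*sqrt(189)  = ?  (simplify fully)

-19*sqrt(21)

sqrt(189) = 3*sqrt(21); 3*sqrt(189) = 9*sqrt(21); sqrt(525) = 5*sqrt(21); 4*sqrt(189) = 12*sqrt(21)
Combine: (-3 - 9 + 5 - 12)·sqrt(21) = -19*sqrt(21)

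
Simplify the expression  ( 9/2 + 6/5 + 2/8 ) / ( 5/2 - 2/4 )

Numerator: 9/2 + 6/5 + 2/8 = 119/20
Denominator: 5/2 - 2/4 = 2
Divide: (119/20) · (1/2) = 119/40

119/40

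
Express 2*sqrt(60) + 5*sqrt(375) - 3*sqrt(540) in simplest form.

11*sqrt(15)

2*sqrt(60) = 4*sqrt(15); 5*sqrt(375) = 25*sqrt(15); 3*sqrt(540) = 18*sqrt(15)
Combine: (4 + 25 - 18)·sqrt(15) = 11*sqrt(15)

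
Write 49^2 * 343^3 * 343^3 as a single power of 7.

7^22

49^2 = 7^4; 343^3 = 7^9; 343^3 = 7^9
Combine exponents: 7^22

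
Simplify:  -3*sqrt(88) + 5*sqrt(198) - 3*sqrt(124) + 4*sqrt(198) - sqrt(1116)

3*sqrt(88) = 6*sqrt(22); 5*sqrt(198) = 15*sqrt(22); 3*sqrt(124) = 6*sqrt(31); 4*sqrt(198) = 12*sqrt(22); sqrt(1116) = 6*sqrt(31)

-12*sqrt(31) + 21*sqrt(22)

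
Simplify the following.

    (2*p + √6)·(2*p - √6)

4*p² - 6

Product of conjugates: (P+Q)(P-Q) = P^2 - Q^2.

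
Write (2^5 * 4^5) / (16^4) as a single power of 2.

2^5 = 2^5; 4^5 = 2^10; 16^4 = 2^16
Combine exponents: 2^(-1)

2^(-1)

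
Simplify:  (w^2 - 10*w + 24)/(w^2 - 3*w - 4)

Factor: w^2 - 10*w + 24 = (w - 6)*(w - 4);  w^2 - 3*w - 4 = (w + 1)*(w - 4)
Cancel the common factor (w - 4).

(w - 6)/(w + 1)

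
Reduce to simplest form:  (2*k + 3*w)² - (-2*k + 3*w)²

24*k*w

Write as f((3*w),(2*k)) - f((3*w),-(2*k)) and expand.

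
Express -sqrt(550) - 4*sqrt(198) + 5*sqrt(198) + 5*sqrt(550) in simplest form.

23*sqrt(22)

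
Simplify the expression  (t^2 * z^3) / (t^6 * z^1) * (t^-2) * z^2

Quotient: (t^-4) * z^2
Multiply by (t^-2) * z^2: add exponents.

z^4/t^6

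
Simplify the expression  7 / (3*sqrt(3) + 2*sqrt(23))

(-21*sqrt(3) + 14*sqrt(23))/65

Multiply numerator and denominator by -3*sqrt(3) + 2*sqrt(23).
Denominator becomes 65; numerator becomes -21*sqrt(3) + 14*sqrt(23).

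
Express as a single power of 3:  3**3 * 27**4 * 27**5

3**30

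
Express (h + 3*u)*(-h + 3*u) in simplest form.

-h^2 + 9*u^2

(3*u)^2 - (h)^2 = -h^2 + 9*u^2.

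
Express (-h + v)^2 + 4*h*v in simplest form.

Expanding gives h^2 + 2*h*v + v^2, a perfect square.

(h + v)^2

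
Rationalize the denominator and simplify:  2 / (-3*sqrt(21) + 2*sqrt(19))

Multiply numerator and denominator by 2*sqrt(19) + 3*sqrt(21).
Denominator becomes -113; numerator becomes 4*sqrt(19) + 6*sqrt(21).

(-6*sqrt(21) - 4*sqrt(19))/113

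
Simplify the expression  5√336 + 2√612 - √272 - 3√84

5√336 = 20*√21; 2√612 = 12*√17; √272 = 4*√17; 3√84 = 6*√21

8*√17 + 14*√21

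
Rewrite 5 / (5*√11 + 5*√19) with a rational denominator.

Multiply numerator and denominator by -5*√11 + 5*√19.
Denominator becomes 200; numerator becomes -25*√11 + 25*√19.

(-√11 + √19)/8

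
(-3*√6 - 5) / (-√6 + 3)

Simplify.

(-14*√6 - 33)/3

Multiply numerator and denominator by √6 + 3.
Denominator becomes 3; numerator becomes -14*√6 - 33.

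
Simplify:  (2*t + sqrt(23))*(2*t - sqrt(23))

Difference of squares with P = 2*t, Q = sqrt(23).

4*t^2 - 23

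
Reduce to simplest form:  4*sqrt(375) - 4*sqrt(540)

4*sqrt(375) = 20*sqrt(15); 4*sqrt(540) = 24*sqrt(15)
Combine: (20 - 24)·sqrt(15) = -4*sqrt(15)

-4*sqrt(15)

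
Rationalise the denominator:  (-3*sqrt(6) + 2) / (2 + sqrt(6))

Multiply numerator and denominator by -sqrt(6) + 2.
Denominator becomes -2; numerator becomes -8*sqrt(6) + 22.

-11 + 4*sqrt(6)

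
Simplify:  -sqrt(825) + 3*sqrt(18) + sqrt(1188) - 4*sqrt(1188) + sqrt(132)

sqrt(825) = 5*sqrt(33); 3*sqrt(18) = 9*sqrt(2); sqrt(1188) = 6*sqrt(33); 4*sqrt(1188) = 24*sqrt(33); sqrt(132) = 2*sqrt(33)

-21*sqrt(33) + 9*sqrt(2)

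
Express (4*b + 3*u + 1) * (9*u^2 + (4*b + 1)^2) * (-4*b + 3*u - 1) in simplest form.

Telescope via difference of squares: ((3*u)+(4*b + 1))((3*u)-(4*b + 1)) = -16*b^2 - 8*b + 9*u^2 - 1, then repeat with the next factor.

-256*b^4 - 256*b^3 - 96*b^2 - 16*b + 81*u^4 - 1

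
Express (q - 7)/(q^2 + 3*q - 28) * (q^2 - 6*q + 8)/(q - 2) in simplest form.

(q - 7)/(q + 7)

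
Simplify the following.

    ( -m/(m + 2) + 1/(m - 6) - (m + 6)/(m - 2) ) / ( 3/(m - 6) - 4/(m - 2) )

Numerator: -m/(m + 2) + 1/(m - 6) - (m + 6)/(m - 2) = (-2*m^3 + 7*m^2 + 24*m + 68)/(m^3 - 6*m^2 - 4*m + 24)
Denominator: 3/(m - 6) - 4/(m - 2) = (-m + 18)/(m^2 - 8*m + 12)
Divide: ((-2*m^3 + 7*m^2 + 24*m + 68)/(m^3 - 6*m^2 - 4*m + 24)) · ((m^2 - 8*m + 12)/(-m + 18)) = (2*m^3 - 7*m^2 - 24*m - 68)/(m^2 - 16*m - 36)

(2*m^3 - 7*m^2 - 24*m - 68)/(m^2 - 16*m - 36)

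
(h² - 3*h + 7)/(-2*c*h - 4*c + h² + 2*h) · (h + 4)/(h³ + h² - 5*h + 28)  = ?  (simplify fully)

-1/(2*c*h + 4*c - h² - 2*h)

Factor: -2*c*h - 4*c + h² + 2*h = (-2*c + h)·(h + 2);  h³ + h² - 5*h + 28 = (h + 4)·(h² - 3*h + 7)
Cancel the common factors (h² - 3*h + 7), (h + 4).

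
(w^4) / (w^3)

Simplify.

w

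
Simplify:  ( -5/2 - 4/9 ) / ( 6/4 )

Numerator: -5/2 - 4/9 = -53/18
Denominator: 6/4 = 3/2
Divide: (-53/18) · (2/3) = -53/27

-53/27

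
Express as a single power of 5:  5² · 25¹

5^4

5² = 5^2; 25¹ = 5^2
Combine exponents: 5^4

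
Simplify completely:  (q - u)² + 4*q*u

(q + u)²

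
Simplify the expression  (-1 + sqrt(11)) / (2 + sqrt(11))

Multiply numerator and denominator by -sqrt(11) + 2.
Denominator becomes -7; numerator becomes -13 + 3*sqrt(11).

(-3*sqrt(11) + 13)/7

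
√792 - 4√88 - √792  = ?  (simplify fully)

-8*√22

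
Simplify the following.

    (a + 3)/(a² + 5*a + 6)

1/(a + 2)

Factor: a² + 5*a + 6 = (a + 3)·(a + 2)
Cancel the common factor (a + 3).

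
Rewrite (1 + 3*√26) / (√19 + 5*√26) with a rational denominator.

(-3*√494 - √19 + 5*√26 + 390)/631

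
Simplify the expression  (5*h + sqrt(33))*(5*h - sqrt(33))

25*h^2 - 33

Product of conjugates: (P+Q)(P-Q) = P^2 - Q^2.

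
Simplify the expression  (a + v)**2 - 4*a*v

Expanding gives a**2 - 2*a*v + v**2, a perfect square.

(a - v)**2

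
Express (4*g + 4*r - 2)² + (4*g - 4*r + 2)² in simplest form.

32*g² + 32*r² - 32*r + 8

Binomially expand both and collect terms in (4*g), (4*r - 2).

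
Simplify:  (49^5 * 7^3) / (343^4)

49^5 = 7^10; 7^3 = 7^3; 343^4 = 7^12
Combine exponents: 7^1

7^1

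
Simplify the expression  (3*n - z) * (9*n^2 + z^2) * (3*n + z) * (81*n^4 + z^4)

6561*n^8 - z^8

((3*n)+z)((3*n)-z) = 9*n^2 - z^2; continue pairing.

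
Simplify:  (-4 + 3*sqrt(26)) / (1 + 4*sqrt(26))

(-19*sqrt(26) + 316)/415

Multiply numerator and denominator by -4*sqrt(26) + 1.
Denominator becomes -415; numerator becomes -316 + 19*sqrt(26).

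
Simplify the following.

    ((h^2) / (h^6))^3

h^(-12)

Inside the bracket: (h^-4)
Raise to the power 3: (h^-12)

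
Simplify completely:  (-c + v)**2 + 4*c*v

(c + v)**2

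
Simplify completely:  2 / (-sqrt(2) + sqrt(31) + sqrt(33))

Group as (sqrt(31) + sqrt(33)) - sqrt(2); multiply by (sqrt(31) + sqrt(33)) + sqrt(2), then rationalise the remaining surd.

(-31*sqrt(2) + 2*sqrt(31) + sqrt(2046))/62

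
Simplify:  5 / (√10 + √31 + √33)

Group as (√10 + √31) + √33; multiply by (√10 + √31) - √33, then rationalise the remaining surd.

(-5*√10230 + 20*√33 + 30*√31 + 135*√10)/588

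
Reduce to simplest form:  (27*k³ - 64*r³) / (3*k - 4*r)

Apply the difference-of-cubes factorisation and cancel (3*k - 4*r).

9*k² + 12*k*r + 16*r²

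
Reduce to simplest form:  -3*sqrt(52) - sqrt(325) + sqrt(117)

3*sqrt(52) = 6*sqrt(13); sqrt(325) = 5*sqrt(13); sqrt(117) = 3*sqrt(13)
Combine: (-6 - 5 + 3)·sqrt(13) = -8*sqrt(13)

-8*sqrt(13)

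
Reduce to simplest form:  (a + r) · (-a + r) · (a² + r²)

(r+a)(r-a) = -a² + r²; continue pairing.

-a⁴ + r⁴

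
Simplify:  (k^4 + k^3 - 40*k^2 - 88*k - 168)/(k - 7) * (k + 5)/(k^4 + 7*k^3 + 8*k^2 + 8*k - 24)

Factor: k^4 + k^3 - 40*k^2 - 88*k - 168 = (k^2 + 2*k + 4)*(k + 6)*(k - 7);  k^4 + 7*k^3 + 8*k^2 + 8*k - 24 = (k + 6)*(k^2 + 2*k + 4)*(k - 1)
Cancel the common factors (k^2 + 2*k + 4), (k + 6), (k - 7).

(k + 5)/(k - 1)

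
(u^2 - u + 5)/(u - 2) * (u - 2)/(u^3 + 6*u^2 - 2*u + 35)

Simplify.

1/(u + 7)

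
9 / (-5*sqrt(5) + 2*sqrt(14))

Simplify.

(-15*sqrt(5) - 6*sqrt(14))/23

Multiply numerator and denominator by 2*sqrt(14) + 5*sqrt(5).
Denominator becomes -69; numerator becomes 18*sqrt(14) + 45*sqrt(5).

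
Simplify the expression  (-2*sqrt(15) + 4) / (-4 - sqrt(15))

Multiply numerator and denominator by -4 + sqrt(15).
Denominator becomes 1; numerator becomes -46 + 12*sqrt(15).

-46 + 12*sqrt(15)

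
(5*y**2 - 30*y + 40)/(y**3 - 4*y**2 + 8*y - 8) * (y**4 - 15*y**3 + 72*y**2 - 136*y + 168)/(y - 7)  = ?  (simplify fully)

Factor: 5*y**2 - 30*y + 40 = 5*(y - 4)*(y - 2);  y**3 - 4*y**2 + 8*y - 8 = (y**2 - 2*y + 4)*(y - 2);  y**4 - 15*y**3 + 72*y**2 - 136*y + 168 = (y**2 - 2*y + 4)*(y - 7)*(y - 6)
Cancel the common factors (y**2 - 2*y + 4), (y - 7), (y - 2).

5*y**2 - 50*y + 120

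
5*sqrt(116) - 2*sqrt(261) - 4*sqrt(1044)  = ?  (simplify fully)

-20*sqrt(29)

5*sqrt(116) = 10*sqrt(29); 2*sqrt(261) = 6*sqrt(29); 4*sqrt(1044) = 24*sqrt(29)
Combine: (10 - 6 - 24)·sqrt(29) = -20*sqrt(29)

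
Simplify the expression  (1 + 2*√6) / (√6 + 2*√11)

(-12 - √6 + 2*√11 + 4*√66)/38

Multiply numerator and denominator by -2*√11 + √6.
Denominator becomes -38; numerator becomes -4*√66 - 2*√11 + √6 + 12.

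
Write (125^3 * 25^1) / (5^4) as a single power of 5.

125^3 = 5^9; 25^1 = 5^2; 5^4 = 5^4
Combine exponents: 5^7

5^7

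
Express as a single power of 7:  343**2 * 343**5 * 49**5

343**2 = 7**6; 343**5 = 7**15; 49**5 = 7**10
Combine exponents: 7**31

7**31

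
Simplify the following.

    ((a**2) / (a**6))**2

a**(-8)

Inside the bracket: (a**-4)
Raise to the power 2: (a**-8)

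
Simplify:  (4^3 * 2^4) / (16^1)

4^3 = 2^6; 2^4 = 2^4; 16^1 = 2^4
Combine exponents: 2^6

2^6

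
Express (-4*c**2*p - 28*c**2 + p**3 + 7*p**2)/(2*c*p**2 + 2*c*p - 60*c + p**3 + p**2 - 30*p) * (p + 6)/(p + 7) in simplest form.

(-2*c + p)/(p - 5)

Factor: -4*c**2*p - 28*c**2 + p**3 + 7*p**2 = (p + 7)*(2*c + p)*(-2*c + p);  2*c*p**2 + 2*c*p - 60*c + p**3 + p**2 - 30*p = (p - 5)*(p + 6)*(2*c + p)
Cancel the common factors (p + 6), (2*c + p), (p + 7).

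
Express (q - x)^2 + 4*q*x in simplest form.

(q + x)^2

After expansion: q^2 + 2*q*x + x^2 — a perfect-square trinomial.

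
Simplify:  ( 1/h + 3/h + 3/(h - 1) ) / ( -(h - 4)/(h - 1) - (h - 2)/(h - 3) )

Numerator: 1/h + 3/h + 3/(h - 1) = (7*h - 4)/(h**2 - h)
Denominator: -(h - 4)/(h - 1) - (h - 2)/(h - 3) = (-2*h**2 + 10*h - 14)/(h**2 - 4*h + 3)
Divide: ((7*h - 4)/(h**2 - h)) · ((h**2 - 4*h + 3)/(-2*h**2 + 10*h - 14)) = (-7*h**2 + 25*h - 12)/(2*h**3 - 10*h**2 + 14*h)

(-7*h**2 + 25*h - 12)/(2*h**3 - 10*h**2 + 14*h)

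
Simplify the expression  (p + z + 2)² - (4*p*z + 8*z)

(p - z + 2)²

After expansion: p² - 2*p*z + 4*p + z² - 4*z + 4 — a perfect-square trinomial.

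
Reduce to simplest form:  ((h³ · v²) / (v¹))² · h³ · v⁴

Inside the bracket: h³ · v¹
Raise to the power 2: h⁶ · v²
Multiply by h³ · v⁴: add exponents.

h⁹*v⁶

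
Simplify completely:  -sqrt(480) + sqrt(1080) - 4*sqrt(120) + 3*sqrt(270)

3*sqrt(30)

sqrt(480) = 4*sqrt(30); sqrt(1080) = 6*sqrt(30); 4*sqrt(120) = 8*sqrt(30); 3*sqrt(270) = 9*sqrt(30)
Combine: (-4 + 6 - 8 + 9)·sqrt(30) = 3*sqrt(30)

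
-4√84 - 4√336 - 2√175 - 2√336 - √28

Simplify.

-32*√21 - 12*√7

4√84 = 8*√21; 4√336 = 16*√21; 2√175 = 10*√7; 2√336 = 8*√21; √28 = 2*√7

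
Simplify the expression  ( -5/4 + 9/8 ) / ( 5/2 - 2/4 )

-1/16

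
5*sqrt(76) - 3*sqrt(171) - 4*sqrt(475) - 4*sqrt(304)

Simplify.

-35*sqrt(19)

5*sqrt(76) = 10*sqrt(19); 3*sqrt(171) = 9*sqrt(19); 4*sqrt(475) = 20*sqrt(19); 4*sqrt(304) = 16*sqrt(19)
Combine: (10 - 9 - 20 - 16)·sqrt(19) = -35*sqrt(19)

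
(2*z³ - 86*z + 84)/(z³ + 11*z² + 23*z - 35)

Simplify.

Factor: 2*z³ - 86*z + 84 = 2·(z - 1)·(z - 6)·(z + 7);  z³ + 11*z² + 23*z - 35 = (z + 7)·(z - 1)·(z + 5)
Cancel the common factors (z - 1), (z + 7).

(2*z - 12)/(z + 5)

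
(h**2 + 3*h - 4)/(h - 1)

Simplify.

Factor: h**2 + 3*h - 4 = (h - 1)*(h + 4)
Cancel the common factor (h - 1).

h + 4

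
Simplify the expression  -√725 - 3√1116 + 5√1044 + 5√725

√725 = 5*√29; 3√1116 = 18*√31; 5√1044 = 30*√29; 5√725 = 25*√29

-18*√31 + 50*√29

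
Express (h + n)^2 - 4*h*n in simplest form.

(h - n)^2

After expansion: h^2 - 2*h*n + n^2 — a perfect-square trinomial.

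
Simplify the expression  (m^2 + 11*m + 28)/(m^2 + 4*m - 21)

(m + 4)/(m - 3)

Factor: m^2 + 11*m + 28 = (m + 4)*(m + 7);  m^2 + 4*m - 21 = (m - 3)*(m + 7)
Cancel the common factor (m + 7).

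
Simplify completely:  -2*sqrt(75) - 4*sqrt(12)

2*sqrt(75) = 10*sqrt(3); 4*sqrt(12) = 8*sqrt(3)
Combine: (-10 - 8)·sqrt(3) = -18*sqrt(3)

-18*sqrt(3)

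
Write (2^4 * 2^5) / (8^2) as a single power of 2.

2^4 = 2^4; 2^5 = 2^5; 8^2 = 2^6
Combine exponents: 2^3

2^3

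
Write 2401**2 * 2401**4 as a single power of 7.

7**24

2401**2 = 7**8; 2401**4 = 7**16
Combine exponents: 7**24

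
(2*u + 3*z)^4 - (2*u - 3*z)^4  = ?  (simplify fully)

192*u^3*z + 432*u*z^3

Write as f((2*u),(3*z)) - f((2*u),-(3*z)) and expand.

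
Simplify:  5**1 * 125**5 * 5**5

5**21

5**1 = 5**1; 125**5 = 5**15; 5**5 = 5**5
Combine exponents: 5**21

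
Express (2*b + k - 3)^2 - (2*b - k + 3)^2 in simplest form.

8*b*(k - 3)

Only the odd-power cross terms survive.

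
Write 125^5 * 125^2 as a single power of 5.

5^21

125^5 = 5^15; 125^2 = 5^6
Combine exponents: 5^21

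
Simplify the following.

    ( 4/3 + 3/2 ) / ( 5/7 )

Numerator: 4/3 + 3/2 = 17/6
Denominator: 5/7 = 5/7
Divide: (17/6) · (7/5) = 119/30

119/30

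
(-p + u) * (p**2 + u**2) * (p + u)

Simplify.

-p**4 + u**4

(u+p)(u-p) = -p**2 + u**2; continue pairing.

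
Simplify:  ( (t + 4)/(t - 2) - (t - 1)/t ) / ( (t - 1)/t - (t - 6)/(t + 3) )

Numerator: (t + 4)/(t - 2) - (t - 1)/t = (7*t - 2)/(t**2 - 2*t)
Denominator: (t - 1)/t - (t - 6)/(t + 3) = (8*t - 3)/(t**2 + 3*t)
Divide: ((7*t - 2)/(t**2 - 2*t)) · ((t**2 + 3*t)/(8*t - 3)) = (7*t**2 + 19*t - 6)/(8*t**2 - 19*t + 6)

(7*t**2 + 19*t - 6)/(8*t**2 - 19*t + 6)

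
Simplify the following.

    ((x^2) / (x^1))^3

Inside the bracket: x^1
Raise to the power 3: x^3

x^3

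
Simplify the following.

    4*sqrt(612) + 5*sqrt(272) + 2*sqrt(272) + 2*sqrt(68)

56*sqrt(17)

4*sqrt(612) = 24*sqrt(17); 5*sqrt(272) = 20*sqrt(17); 2*sqrt(272) = 8*sqrt(17); 2*sqrt(68) = 4*sqrt(17)
Combine: (24 + 20 + 8 + 4)·sqrt(17) = 56*sqrt(17)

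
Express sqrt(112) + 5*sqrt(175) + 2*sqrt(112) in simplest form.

37*sqrt(7)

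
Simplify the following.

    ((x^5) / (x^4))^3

x^3

Inside the bracket: x^1
Raise to the power 3: x^3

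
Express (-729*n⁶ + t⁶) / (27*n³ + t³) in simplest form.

Factor t^6 - (3*n)^6 and cancel (27*n³ + t³).

-27*n³ + t³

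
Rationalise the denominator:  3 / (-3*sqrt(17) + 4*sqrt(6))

(-3*sqrt(17) - 4*sqrt(6))/19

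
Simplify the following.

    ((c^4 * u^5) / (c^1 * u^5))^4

Inside the bracket: c^3
Raise to the power 4: c^12

c^12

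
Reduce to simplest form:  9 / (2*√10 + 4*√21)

(-9*√10 + 18*√21)/148

Multiply numerator and denominator by -4*√21 + 2*√10.
Denominator becomes -296; numerator becomes -36*√21 + 18*√10.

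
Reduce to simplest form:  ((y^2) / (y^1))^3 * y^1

Inside the bracket: y^1
Raise to the power 3: y^3
Multiply by y^1: add exponents.

y^4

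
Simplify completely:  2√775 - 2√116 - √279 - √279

-4*√29 + 4*√31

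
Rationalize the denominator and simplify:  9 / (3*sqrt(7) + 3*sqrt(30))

Multiply numerator and denominator by -3*sqrt(7) + 3*sqrt(30).
Denominator becomes 207; numerator becomes -27*sqrt(7) + 27*sqrt(30).

(-3*sqrt(7) + 3*sqrt(30))/23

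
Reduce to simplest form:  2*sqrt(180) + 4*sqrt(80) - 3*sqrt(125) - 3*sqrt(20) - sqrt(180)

sqrt(5)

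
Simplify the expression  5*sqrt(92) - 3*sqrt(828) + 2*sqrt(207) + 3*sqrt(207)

7*sqrt(23)

5*sqrt(92) = 10*sqrt(23); 3*sqrt(828) = 18*sqrt(23); 2*sqrt(207) = 6*sqrt(23); 3*sqrt(207) = 9*sqrt(23)
Combine: (10 - 18 + 6 + 9)·sqrt(23) = 7*sqrt(23)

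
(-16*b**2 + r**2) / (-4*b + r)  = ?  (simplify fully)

Difference of squares: factor out (-4*b + r).

4*b + r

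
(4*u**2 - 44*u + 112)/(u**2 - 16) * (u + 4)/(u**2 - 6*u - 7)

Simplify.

Factor: 4*u**2 - 44*u + 112 = 4*(u - 4)*(u - 7);  u**2 - 16 = (u + 4)*(u - 4);  u**2 - 6*u - 7 = (u - 7)*(u + 1)
Cancel the common factors (u - 4), (u - 7), (u + 4).

4/(u + 1)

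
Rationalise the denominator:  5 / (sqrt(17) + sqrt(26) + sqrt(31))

(-5*sqrt(13702) + 30*sqrt(31) + 55*sqrt(26) + 100*sqrt(17))/812

Group as (sqrt(17) + sqrt(31)) + sqrt(26); multiply by (sqrt(17) + sqrt(31)) - sqrt(26), then rationalise the remaining surd.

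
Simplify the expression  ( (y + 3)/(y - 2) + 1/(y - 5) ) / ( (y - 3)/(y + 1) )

(y³ - 18*y - 17)/(y³ - 10*y² + 31*y - 30)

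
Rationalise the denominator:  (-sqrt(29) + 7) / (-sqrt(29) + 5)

(-sqrt(29) - 3)/2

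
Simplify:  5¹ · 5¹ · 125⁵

5^17

5¹ = 5^1; 5¹ = 5^1; 125⁵ = 5^15
Combine exponents: 5^17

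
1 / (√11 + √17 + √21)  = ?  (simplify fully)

(-2*√3927 + 7*√21 + 15*√17 + 27*√11)/699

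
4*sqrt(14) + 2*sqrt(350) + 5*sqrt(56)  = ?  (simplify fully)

24*sqrt(14)

4*sqrt(14) = 4*sqrt(14); 2*sqrt(350) = 10*sqrt(14); 5*sqrt(56) = 10*sqrt(14)
Combine: (4 + 10 + 10)·sqrt(14) = 24*sqrt(14)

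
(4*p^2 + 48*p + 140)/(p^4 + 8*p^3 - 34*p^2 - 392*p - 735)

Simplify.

4/(p^2 - 4*p - 21)

Factor: 4*p^2 + 48*p + 140 = 4*(p + 5)*(p + 7);  p^4 + 8*p^3 - 34*p^2 - 392*p - 735 = (p + 5)*(p - 7)*(p + 3)*(p + 7)
Cancel the common factors (p + 5), (p + 7).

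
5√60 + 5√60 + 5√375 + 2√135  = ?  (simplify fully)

51*√15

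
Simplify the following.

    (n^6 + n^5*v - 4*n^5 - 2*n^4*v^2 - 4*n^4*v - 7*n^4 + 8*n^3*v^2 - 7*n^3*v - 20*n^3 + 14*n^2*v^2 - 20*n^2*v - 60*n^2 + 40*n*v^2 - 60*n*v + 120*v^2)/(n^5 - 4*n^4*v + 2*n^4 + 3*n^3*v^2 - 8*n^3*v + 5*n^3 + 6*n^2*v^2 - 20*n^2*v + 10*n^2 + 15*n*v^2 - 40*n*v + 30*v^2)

(-n^2 - 2*n*v + 6*n + 12*v)/(-n + 3*v)

Factor: n^6 + n^5*v - 4*n^5 - 2*n^4*v^2 - 4*n^4*v - 7*n^4 + 8*n^3*v^2 - 7*n^3*v - 20*n^3 + 14*n^2*v^2 - 20*n^2*v - 60*n^2 + 40*n*v^2 - 60*n*v + 120*v^2 = (n^2 + 5)*(n - v)*(n + 2)*(n - 6)*(n + 2*v);  n^5 - 4*n^4*v + 2*n^4 + 3*n^3*v^2 - 8*n^3*v + 5*n^3 + 6*n^2*v^2 - 20*n^2*v + 10*n^2 + 15*n*v^2 - 40*n*v + 30*v^2 = (n - v)*(n + 2)*(n^2 + 5)*(n - 3*v)
Cancel the common factors (n^2 + 5), (n - v), (n + 2).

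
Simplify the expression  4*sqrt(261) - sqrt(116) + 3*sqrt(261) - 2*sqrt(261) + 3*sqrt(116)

4*sqrt(261) = 12*sqrt(29); sqrt(116) = 2*sqrt(29); 3*sqrt(261) = 9*sqrt(29); 2*sqrt(261) = 6*sqrt(29); 3*sqrt(116) = 6*sqrt(29)
Combine: (12 - 2 + 9 - 6 + 6)·sqrt(29) = 19*sqrt(29)

19*sqrt(29)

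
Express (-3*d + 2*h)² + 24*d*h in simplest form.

Expand the square and combine the 24*d*h term.

(3*d + 2*h)²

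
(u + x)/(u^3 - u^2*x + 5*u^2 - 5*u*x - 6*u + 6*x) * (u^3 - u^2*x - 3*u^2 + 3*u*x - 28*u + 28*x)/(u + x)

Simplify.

Factor: u^3 - u^2*x + 5*u^2 - 5*u*x - 6*u + 6*x = (u + 6)*(u - 1)*(u - x);  u^3 - u^2*x - 3*u^2 + 3*u*x - 28*u + 28*x = (u - 7)*(u + 4)*(u - x)
Cancel the common factors (u + x), (u - x).

(u^2 - 3*u - 28)/(u^2 + 5*u - 6)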